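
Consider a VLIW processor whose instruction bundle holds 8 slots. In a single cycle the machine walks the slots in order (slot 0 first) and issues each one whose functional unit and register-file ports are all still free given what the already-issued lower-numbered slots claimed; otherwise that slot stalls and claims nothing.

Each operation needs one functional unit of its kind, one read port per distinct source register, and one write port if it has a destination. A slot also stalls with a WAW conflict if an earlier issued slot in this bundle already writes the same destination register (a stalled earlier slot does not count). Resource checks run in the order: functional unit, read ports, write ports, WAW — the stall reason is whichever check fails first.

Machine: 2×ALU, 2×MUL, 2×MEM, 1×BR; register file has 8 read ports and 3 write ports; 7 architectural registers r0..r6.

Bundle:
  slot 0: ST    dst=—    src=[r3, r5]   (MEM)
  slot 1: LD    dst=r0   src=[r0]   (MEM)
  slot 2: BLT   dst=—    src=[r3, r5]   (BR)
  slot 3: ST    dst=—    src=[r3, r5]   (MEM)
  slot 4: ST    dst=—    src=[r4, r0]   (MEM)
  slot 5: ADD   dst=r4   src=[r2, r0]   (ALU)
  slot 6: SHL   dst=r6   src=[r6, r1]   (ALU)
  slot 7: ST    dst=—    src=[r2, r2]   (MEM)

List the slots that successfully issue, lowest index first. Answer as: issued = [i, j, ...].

(0) want 1×MEM +2rd +0wr — yes → AL2|MU2|ME1|BR1|rd6|wr3
(1) want 1×MEM +1rd +1wr — yes → AL2|MU2|ME0|BR1|rd5|wr2
(2) want 1×BR +2rd +0wr — yes → AL2|MU2|ME0|BR0|rd3|wr2
(3) want 1×MEM +2rd +0wr — FU → AL2|MU2|ME0|BR0|rd3|wr2
(4) want 1×MEM +2rd +0wr — FU → AL2|MU2|ME0|BR0|rd3|wr2
(5) want 1×ALU +2rd +1wr — yes → AL1|MU2|ME0|BR0|rd1|wr1
(6) want 1×ALU +2rd +1wr — RD_PORT → AL1|MU2|ME0|BR0|rd1|wr1
(7) want 1×MEM +1rd +0wr — FU → AL1|MU2|ME0|BR0|rd1|wr1

issued = [0, 1, 2, 5]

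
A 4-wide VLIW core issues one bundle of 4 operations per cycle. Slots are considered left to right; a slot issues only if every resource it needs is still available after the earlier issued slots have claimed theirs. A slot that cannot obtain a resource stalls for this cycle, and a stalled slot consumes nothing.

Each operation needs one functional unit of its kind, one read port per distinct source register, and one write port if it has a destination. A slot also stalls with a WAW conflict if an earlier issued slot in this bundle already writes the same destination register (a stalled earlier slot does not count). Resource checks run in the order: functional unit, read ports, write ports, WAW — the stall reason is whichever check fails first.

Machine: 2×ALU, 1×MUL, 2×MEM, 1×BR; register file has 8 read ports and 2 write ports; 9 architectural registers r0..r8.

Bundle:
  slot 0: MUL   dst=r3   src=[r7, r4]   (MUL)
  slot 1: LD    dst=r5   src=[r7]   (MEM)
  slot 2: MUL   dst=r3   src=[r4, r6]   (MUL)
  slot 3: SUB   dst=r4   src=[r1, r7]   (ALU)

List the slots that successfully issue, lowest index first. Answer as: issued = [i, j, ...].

issued = [0, 1]

(0) want 1×MUL +2rd +1wr — yes → AL2|MU0|ME2|BR1|rd6|wr1
(1) want 1×MEM +1rd +1wr — yes → AL2|MU0|ME1|BR1|rd5|wr0
(2) want 1×MUL +2rd +1wr — FU → AL2|MU0|ME1|BR1|rd5|wr0
(3) want 1×ALU +2rd +1wr — WR_PORT → AL2|MU0|ME1|BR1|rd5|wr0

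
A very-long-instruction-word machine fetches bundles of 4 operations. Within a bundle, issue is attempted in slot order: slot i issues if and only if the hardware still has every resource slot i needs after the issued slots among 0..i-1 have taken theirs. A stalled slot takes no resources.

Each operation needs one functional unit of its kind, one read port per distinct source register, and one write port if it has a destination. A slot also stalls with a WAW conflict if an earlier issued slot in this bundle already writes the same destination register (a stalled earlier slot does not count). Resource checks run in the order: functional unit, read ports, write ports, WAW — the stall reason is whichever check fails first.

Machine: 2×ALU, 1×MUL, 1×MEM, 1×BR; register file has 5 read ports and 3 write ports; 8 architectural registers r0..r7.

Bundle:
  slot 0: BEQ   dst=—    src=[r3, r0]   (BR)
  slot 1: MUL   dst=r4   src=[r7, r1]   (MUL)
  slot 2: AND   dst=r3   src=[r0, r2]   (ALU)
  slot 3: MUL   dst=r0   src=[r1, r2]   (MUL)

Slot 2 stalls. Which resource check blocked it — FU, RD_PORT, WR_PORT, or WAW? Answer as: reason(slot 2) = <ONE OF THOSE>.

#0 BR src=r3,r0 dispatched  <A:2 Mu:1 Ld:1 B:0 rd:3 wr:3>
#1 MUL src=r7,r1 dispatched  <A:2 Mu:0 Ld:1 B:0 rd:1 wr:2>
#2 ALU src=r0,r2 held:RD_PORT  <A:2 Mu:0 Ld:1 B:0 rd:1 wr:2>
#3 MUL src=r1,r2 held:FU  <A:2 Mu:0 Ld:1 B:0 rd:1 wr:2>

reason(slot 2) = RD_PORT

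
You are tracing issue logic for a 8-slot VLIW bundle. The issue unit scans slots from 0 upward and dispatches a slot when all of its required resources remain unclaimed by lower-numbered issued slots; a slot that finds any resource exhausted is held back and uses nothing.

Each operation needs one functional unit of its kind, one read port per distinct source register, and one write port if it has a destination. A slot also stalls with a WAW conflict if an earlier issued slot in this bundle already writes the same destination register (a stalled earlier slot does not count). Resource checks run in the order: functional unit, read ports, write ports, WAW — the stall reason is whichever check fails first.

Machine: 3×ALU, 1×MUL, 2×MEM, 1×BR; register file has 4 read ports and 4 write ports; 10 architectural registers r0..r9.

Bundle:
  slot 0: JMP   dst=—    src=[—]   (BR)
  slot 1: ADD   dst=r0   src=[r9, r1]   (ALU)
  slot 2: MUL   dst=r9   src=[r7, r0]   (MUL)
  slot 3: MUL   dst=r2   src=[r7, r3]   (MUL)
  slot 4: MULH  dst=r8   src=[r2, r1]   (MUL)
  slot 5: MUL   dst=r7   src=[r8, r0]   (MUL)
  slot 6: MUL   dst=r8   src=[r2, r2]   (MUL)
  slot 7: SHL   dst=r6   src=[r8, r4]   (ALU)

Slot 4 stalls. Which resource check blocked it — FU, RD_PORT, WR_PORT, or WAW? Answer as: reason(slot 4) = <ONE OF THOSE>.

#0 BR src=- dispatched  <A:3 Mu:1 Ld:2 B:0 rd:4 wr:4>
#1 ALU src=r9,r1 dispatched  <A:2 Mu:1 Ld:2 B:0 rd:2 wr:3>
#2 MUL src=r7,r0 dispatched  <A:2 Mu:0 Ld:2 B:0 rd:0 wr:2>
#3 MUL src=r7,r3 held:FU  <A:2 Mu:0 Ld:2 B:0 rd:0 wr:2>
#4 MUL src=r2,r1 held:FU  <A:2 Mu:0 Ld:2 B:0 rd:0 wr:2>
#5 MUL src=r8,r0 held:FU  <A:2 Mu:0 Ld:2 B:0 rd:0 wr:2>
#6 MUL src=r2,r2 held:FU  <A:2 Mu:0 Ld:2 B:0 rd:0 wr:2>
#7 ALU src=r8,r4 held:RD_PORT  <A:2 Mu:0 Ld:2 B:0 rd:0 wr:2>

reason(slot 4) = FU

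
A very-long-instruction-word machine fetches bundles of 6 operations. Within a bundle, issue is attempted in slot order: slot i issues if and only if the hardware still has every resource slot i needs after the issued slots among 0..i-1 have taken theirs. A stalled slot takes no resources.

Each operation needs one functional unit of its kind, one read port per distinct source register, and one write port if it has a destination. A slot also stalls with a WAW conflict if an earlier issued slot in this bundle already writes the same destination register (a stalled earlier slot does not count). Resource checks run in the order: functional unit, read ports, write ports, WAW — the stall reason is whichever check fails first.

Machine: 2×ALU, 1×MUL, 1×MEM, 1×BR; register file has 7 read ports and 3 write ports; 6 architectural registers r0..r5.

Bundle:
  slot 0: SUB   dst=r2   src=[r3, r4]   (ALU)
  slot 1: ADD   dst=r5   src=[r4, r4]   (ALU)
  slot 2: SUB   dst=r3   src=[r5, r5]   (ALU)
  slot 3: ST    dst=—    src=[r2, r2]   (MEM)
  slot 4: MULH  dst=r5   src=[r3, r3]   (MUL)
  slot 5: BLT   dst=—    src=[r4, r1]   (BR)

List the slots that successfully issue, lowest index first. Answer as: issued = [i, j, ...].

(0) want 1×ALU +2rd +1wr — yes → AL1|MU1|ME1|BR1|rd5|wr2
(1) want 1×ALU +1rd +1wr — yes → AL0|MU1|ME1|BR1|rd4|wr1
(2) want 1×ALU +1rd +1wr — FU → AL0|MU1|ME1|BR1|rd4|wr1
(3) want 1×MEM +1rd +0wr — yes → AL0|MU1|ME0|BR1|rd3|wr1
(4) want 1×MUL +1rd +1wr — WAW → AL0|MU1|ME0|BR1|rd3|wr1
(5) want 1×BR +2rd +0wr — yes → AL0|MU1|ME0|BR0|rd1|wr1

issued = [0, 1, 3, 5]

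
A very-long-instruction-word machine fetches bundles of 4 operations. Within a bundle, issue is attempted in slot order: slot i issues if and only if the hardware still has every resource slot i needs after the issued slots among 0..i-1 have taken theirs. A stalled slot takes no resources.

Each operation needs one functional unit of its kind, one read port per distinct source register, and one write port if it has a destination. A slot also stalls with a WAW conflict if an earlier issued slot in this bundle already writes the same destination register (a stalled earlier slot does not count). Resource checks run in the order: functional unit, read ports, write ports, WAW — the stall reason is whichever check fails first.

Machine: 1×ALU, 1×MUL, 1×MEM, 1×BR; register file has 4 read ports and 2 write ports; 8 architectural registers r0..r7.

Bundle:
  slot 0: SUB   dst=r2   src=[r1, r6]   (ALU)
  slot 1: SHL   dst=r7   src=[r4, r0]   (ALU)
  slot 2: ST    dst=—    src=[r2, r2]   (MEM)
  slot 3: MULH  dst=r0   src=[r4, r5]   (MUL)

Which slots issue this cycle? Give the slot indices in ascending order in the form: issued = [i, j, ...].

issued = [0, 2]

[0] ALU needs rd=2 wr=1: ok; after: ALU=0 MUL=1 MEM=1 BR=1, R=2, W=1
[1] ALU needs rd=2 wr=1: FU; after: ALU=0 MUL=1 MEM=1 BR=1, R=2, W=1
[2] MEM needs rd=1 wr=0: ok; after: ALU=0 MUL=1 MEM=0 BR=1, R=1, W=1
[3] MUL needs rd=2 wr=1: RD_PORT; after: ALU=0 MUL=1 MEM=0 BR=1, R=1, W=1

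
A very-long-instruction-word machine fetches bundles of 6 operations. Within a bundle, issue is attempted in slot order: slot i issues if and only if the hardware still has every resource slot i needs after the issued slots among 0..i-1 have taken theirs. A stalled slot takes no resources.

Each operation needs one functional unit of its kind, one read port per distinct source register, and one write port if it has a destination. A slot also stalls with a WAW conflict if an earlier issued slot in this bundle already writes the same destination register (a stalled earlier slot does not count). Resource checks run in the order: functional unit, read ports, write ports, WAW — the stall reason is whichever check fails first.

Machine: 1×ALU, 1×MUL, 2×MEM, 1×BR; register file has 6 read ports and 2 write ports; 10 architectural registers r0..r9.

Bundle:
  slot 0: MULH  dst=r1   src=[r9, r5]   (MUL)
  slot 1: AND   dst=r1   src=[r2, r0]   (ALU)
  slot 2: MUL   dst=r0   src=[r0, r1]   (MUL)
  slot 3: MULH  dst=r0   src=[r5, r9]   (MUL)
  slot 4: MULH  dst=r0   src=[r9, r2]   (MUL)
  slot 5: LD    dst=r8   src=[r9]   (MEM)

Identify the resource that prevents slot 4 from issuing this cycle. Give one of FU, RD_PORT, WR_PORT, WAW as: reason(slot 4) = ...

reason(slot 4) = FU

(0) want 1×MUL +2rd +1wr — yes → AL1|MU0|ME2|BR1|rd4|wr1
(1) want 1×ALU +2rd +1wr — WAW → AL1|MU0|ME2|BR1|rd4|wr1
(2) want 1×MUL +2rd +1wr — FU → AL1|MU0|ME2|BR1|rd4|wr1
(3) want 1×MUL +2rd +1wr — FU → AL1|MU0|ME2|BR1|rd4|wr1
(4) want 1×MUL +2rd +1wr — FU → AL1|MU0|ME2|BR1|rd4|wr1
(5) want 1×MEM +1rd +1wr — yes → AL1|MU0|ME1|BR1|rd3|wr0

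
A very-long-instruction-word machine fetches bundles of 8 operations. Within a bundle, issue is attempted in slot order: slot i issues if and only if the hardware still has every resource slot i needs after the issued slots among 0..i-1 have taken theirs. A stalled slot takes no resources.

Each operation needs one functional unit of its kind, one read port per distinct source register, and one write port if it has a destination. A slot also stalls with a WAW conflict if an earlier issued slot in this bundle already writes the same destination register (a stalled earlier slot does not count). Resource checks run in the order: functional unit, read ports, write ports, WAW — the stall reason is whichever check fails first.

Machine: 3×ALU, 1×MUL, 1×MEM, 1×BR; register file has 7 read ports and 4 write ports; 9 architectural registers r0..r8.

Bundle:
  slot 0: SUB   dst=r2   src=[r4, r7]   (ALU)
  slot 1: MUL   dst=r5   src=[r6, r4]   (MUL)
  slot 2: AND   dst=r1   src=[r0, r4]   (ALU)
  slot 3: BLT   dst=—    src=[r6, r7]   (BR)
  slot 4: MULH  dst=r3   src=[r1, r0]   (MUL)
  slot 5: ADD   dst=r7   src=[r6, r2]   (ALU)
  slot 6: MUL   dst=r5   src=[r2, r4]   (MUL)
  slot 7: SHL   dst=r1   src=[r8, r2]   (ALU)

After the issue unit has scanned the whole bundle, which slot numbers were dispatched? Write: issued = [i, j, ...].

issued = [0, 1, 2]

#0 ALU src=r4,r7 dispatched  <A:2 Mu:1 Ld:1 B:1 rd:5 wr:3>
#1 MUL src=r6,r4 dispatched  <A:2 Mu:0 Ld:1 B:1 rd:3 wr:2>
#2 ALU src=r0,r4 dispatched  <A:1 Mu:0 Ld:1 B:1 rd:1 wr:1>
#3 BR src=r6,r7 held:RD_PORT  <A:1 Mu:0 Ld:1 B:1 rd:1 wr:1>
#4 MUL src=r1,r0 held:FU  <A:1 Mu:0 Ld:1 B:1 rd:1 wr:1>
#5 ALU src=r6,r2 held:RD_PORT  <A:1 Mu:0 Ld:1 B:1 rd:1 wr:1>
#6 MUL src=r2,r4 held:FU  <A:1 Mu:0 Ld:1 B:1 rd:1 wr:1>
#7 ALU src=r8,r2 held:RD_PORT  <A:1 Mu:0 Ld:1 B:1 rd:1 wr:1>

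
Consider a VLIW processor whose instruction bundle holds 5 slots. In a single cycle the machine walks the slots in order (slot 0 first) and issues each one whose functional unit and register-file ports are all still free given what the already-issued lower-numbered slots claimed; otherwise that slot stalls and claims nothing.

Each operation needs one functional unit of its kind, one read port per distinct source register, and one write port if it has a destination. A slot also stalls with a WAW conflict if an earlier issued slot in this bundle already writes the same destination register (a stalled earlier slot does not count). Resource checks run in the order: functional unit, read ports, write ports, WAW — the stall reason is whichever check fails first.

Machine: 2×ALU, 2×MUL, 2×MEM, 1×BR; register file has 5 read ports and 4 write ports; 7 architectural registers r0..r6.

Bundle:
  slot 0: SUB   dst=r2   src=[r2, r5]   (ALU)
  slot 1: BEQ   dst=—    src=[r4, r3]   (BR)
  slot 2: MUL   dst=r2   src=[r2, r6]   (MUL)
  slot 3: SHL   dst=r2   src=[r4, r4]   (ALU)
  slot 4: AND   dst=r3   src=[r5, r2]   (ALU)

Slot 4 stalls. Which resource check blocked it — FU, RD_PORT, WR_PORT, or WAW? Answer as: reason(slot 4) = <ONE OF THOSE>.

reason(slot 4) = RD_PORT

[0] ALU needs rd=2 wr=1: ok; after: ALU=1 MUL=2 MEM=2 BR=1, R=3, W=3
[1] BR needs rd=2 wr=0: ok; after: ALU=1 MUL=2 MEM=2 BR=0, R=1, W=3
[2] MUL needs rd=2 wr=1: RD_PORT; after: ALU=1 MUL=2 MEM=2 BR=0, R=1, W=3
[3] ALU needs rd=1 wr=1: WAW; after: ALU=1 MUL=2 MEM=2 BR=0, R=1, W=3
[4] ALU needs rd=2 wr=1: RD_PORT; after: ALU=1 MUL=2 MEM=2 BR=0, R=1, W=3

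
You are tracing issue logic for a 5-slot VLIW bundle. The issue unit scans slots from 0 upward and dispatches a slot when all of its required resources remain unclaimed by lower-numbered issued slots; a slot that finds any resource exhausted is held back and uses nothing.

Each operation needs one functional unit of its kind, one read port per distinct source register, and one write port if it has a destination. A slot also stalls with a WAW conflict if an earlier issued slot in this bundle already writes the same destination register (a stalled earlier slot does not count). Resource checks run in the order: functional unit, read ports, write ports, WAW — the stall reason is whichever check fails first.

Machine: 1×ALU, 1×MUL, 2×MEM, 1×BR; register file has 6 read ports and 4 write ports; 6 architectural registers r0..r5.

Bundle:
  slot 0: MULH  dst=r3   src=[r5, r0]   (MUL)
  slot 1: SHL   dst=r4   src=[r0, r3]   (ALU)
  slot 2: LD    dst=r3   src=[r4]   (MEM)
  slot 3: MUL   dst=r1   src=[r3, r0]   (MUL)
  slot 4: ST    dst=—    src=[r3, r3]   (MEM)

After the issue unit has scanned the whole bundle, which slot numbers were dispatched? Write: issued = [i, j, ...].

issued = [0, 1, 4]

  0. MUL→r3 ⇒ go  {1A/0Mu/2Ld/1B | 4r 3w}
  1. ALU→r4 ⇒ go  {0A/0Mu/2Ld/1B | 2r 2w}
  2. MEM→r3 ⇒ no(WAW)  {0A/0Mu/2Ld/1B | 2r 2w}
  3. MUL→r1 ⇒ no(FU)  {0A/0Mu/2Ld/1B | 2r 2w}
  4. MEM ⇒ go  {0A/0Mu/1Ld/1B | 1r 2w}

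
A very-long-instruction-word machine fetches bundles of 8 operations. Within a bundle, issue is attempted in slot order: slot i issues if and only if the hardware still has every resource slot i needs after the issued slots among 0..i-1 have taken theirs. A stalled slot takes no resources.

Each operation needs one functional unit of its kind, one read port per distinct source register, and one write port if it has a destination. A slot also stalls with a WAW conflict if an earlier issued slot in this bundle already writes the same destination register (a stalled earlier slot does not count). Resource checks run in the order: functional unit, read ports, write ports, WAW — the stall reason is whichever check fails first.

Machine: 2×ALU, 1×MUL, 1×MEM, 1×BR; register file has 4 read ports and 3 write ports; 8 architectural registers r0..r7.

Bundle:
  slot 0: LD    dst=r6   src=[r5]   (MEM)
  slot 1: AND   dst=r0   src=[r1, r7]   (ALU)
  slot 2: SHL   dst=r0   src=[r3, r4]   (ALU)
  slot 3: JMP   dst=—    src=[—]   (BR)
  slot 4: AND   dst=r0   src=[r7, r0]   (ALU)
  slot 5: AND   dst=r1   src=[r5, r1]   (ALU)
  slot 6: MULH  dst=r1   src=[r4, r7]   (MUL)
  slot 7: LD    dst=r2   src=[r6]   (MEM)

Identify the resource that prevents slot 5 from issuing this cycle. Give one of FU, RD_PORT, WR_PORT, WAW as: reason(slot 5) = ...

[0] MEM needs rd=1 wr=1: ok; after: ALU=2 MUL=1 MEM=0 BR=1, R=3, W=2
[1] ALU needs rd=2 wr=1: ok; after: ALU=1 MUL=1 MEM=0 BR=1, R=1, W=1
[2] ALU needs rd=2 wr=1: RD_PORT; after: ALU=1 MUL=1 MEM=0 BR=1, R=1, W=1
[3] BR needs rd=0 wr=0: ok; after: ALU=1 MUL=1 MEM=0 BR=0, R=1, W=1
[4] ALU needs rd=2 wr=1: RD_PORT; after: ALU=1 MUL=1 MEM=0 BR=0, R=1, W=1
[5] ALU needs rd=2 wr=1: RD_PORT; after: ALU=1 MUL=1 MEM=0 BR=0, R=1, W=1
[6] MUL needs rd=2 wr=1: RD_PORT; after: ALU=1 MUL=1 MEM=0 BR=0, R=1, W=1
[7] MEM needs rd=1 wr=1: FU; after: ALU=1 MUL=1 MEM=0 BR=0, R=1, W=1

reason(slot 5) = RD_PORT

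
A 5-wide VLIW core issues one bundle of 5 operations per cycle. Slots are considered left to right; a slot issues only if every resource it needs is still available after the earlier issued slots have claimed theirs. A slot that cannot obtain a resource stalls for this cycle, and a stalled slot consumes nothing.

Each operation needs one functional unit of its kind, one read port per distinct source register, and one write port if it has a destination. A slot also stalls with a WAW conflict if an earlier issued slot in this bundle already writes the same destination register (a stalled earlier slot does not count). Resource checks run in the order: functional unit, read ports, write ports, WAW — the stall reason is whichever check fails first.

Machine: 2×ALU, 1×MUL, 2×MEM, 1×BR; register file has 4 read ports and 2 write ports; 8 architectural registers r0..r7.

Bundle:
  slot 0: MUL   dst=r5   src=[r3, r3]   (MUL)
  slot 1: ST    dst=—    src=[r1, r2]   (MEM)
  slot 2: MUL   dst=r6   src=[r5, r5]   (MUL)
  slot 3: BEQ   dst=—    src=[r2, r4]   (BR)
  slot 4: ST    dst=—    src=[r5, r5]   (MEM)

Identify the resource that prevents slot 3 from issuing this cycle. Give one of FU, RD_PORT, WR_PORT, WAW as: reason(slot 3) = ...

slot 0 (MUL): ISSUE — free A2,Mu0,Ld2,B1 rp3 wp1
slot 1 (MEM): ISSUE — free A2,Mu0,Ld1,B1 rp1 wp1
slot 2 (MUL): stall FU — free A2,Mu0,Ld1,B1 rp1 wp1
slot 3 (BR): stall RD_PORT — free A2,Mu0,Ld1,B1 rp1 wp1
slot 4 (MEM): ISSUE — free A2,Mu0,Ld0,B1 rp0 wp1

reason(slot 3) = RD_PORT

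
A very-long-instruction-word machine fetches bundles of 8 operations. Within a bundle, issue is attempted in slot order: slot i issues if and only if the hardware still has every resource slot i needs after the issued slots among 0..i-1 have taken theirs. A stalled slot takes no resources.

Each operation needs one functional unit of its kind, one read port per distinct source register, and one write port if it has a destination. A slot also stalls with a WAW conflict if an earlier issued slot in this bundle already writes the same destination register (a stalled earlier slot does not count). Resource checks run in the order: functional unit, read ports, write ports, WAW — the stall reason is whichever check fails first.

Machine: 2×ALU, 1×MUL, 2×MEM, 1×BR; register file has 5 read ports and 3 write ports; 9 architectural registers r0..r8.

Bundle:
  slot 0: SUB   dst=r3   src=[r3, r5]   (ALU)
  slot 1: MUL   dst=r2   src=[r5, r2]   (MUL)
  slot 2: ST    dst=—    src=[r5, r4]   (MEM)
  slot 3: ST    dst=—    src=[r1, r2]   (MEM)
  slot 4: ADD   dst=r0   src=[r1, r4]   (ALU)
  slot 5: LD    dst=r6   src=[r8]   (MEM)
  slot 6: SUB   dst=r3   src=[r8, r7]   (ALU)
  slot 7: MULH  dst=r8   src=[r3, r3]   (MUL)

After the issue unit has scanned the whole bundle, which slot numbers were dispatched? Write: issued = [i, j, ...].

  0. ALU→r3 ⇒ go  {1A/1Mu/2Ld/1B | 3r 2w}
  1. MUL→r2 ⇒ go  {1A/0Mu/2Ld/1B | 1r 1w}
  2. MEM ⇒ no(RD_PORT)  {1A/0Mu/2Ld/1B | 1r 1w}
  3. MEM ⇒ no(RD_PORT)  {1A/0Mu/2Ld/1B | 1r 1w}
  4. ALU→r0 ⇒ no(RD_PORT)  {1A/0Mu/2Ld/1B | 1r 1w}
  5. MEM→r6 ⇒ go  {1A/0Mu/1Ld/1B | 0r 0w}
  6. ALU→r3 ⇒ no(RD_PORT)  {1A/0Mu/1Ld/1B | 0r 0w}
  7. MUL→r8 ⇒ no(FU)  {1A/0Mu/1Ld/1B | 0r 0w}

issued = [0, 1, 5]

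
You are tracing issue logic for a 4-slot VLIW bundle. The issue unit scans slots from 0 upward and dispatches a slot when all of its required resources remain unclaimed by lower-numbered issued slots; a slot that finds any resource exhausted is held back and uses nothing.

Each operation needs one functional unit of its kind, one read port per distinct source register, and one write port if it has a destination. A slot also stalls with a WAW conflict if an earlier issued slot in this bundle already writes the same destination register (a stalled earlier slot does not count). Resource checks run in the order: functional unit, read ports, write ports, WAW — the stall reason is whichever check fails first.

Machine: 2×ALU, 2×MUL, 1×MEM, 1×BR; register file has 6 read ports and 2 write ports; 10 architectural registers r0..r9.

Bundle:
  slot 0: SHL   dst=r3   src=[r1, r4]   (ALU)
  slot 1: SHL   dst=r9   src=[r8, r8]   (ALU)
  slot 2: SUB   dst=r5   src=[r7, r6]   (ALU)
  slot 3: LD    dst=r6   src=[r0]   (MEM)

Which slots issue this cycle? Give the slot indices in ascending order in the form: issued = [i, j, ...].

[0] ALU needs rd=2 wr=1: ok; after: ALU=1 MUL=2 MEM=1 BR=1, R=4, W=1
[1] ALU needs rd=1 wr=1: ok; after: ALU=0 MUL=2 MEM=1 BR=1, R=3, W=0
[2] ALU needs rd=2 wr=1: FU; after: ALU=0 MUL=2 MEM=1 BR=1, R=3, W=0
[3] MEM needs rd=1 wr=1: WR_PORT; after: ALU=0 MUL=2 MEM=1 BR=1, R=3, W=0

issued = [0, 1]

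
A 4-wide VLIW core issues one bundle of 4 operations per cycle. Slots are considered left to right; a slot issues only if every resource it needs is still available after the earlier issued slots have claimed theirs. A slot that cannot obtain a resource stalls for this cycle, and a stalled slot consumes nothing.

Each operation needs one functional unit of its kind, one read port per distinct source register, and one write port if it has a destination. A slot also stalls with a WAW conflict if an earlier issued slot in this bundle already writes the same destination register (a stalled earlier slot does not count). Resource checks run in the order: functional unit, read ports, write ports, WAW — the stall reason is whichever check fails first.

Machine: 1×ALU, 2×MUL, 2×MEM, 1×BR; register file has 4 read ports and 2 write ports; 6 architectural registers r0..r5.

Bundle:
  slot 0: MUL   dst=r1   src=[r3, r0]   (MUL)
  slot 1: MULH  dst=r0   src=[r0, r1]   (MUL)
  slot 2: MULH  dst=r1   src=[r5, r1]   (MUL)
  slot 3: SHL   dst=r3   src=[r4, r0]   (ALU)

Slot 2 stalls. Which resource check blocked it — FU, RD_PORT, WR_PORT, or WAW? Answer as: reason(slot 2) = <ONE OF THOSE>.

(0) want 1×MUL +2rd +1wr — yes → AL1|MU1|ME2|BR1|rd2|wr1
(1) want 1×MUL +2rd +1wr — yes → AL1|MU0|ME2|BR1|rd0|wr0
(2) want 1×MUL +2rd +1wr — FU → AL1|MU0|ME2|BR1|rd0|wr0
(3) want 1×ALU +2rd +1wr — RD_PORT → AL1|MU0|ME2|BR1|rd0|wr0

reason(slot 2) = FU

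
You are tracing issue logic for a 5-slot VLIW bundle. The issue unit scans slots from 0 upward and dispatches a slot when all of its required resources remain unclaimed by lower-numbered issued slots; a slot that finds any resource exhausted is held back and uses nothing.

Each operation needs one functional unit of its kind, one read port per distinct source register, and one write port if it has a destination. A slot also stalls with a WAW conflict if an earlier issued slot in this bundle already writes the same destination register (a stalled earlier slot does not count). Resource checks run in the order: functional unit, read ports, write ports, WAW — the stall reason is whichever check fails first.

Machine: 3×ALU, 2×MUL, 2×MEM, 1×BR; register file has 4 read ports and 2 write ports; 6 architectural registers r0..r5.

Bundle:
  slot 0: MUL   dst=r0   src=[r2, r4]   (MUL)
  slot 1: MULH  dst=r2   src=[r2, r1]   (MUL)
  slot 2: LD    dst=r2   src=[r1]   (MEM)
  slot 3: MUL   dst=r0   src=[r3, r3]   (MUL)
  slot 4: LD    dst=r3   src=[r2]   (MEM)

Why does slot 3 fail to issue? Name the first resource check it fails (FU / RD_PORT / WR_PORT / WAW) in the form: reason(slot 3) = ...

(0) want 1×MUL +2rd +1wr — yes → AL3|MU1|ME2|BR1|rd2|wr1
(1) want 1×MUL +2rd +1wr — yes → AL3|MU0|ME2|BR1|rd0|wr0
(2) want 1×MEM +1rd +1wr — RD_PORT → AL3|MU0|ME2|BR1|rd0|wr0
(3) want 1×MUL +1rd +1wr — FU → AL3|MU0|ME2|BR1|rd0|wr0
(4) want 1×MEM +1rd +1wr — RD_PORT → AL3|MU0|ME2|BR1|rd0|wr0

reason(slot 3) = FU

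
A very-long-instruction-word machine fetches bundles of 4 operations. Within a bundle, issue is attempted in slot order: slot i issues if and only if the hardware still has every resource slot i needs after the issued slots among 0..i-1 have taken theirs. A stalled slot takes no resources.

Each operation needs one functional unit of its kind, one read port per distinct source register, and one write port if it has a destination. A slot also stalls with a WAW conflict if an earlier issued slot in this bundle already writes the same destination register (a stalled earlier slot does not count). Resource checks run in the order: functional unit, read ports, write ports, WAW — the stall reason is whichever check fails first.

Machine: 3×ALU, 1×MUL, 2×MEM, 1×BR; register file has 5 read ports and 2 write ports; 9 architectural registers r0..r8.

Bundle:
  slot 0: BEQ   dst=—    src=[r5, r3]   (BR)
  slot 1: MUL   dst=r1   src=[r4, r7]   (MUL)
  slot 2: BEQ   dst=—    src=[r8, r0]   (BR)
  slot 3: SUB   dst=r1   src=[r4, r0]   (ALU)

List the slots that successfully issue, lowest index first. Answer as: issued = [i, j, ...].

issued = [0, 1]

slot 0 (BR): ISSUE — free A3,Mu1,Ld2,B0 rp3 wp2
slot 1 (MUL): ISSUE — free A3,Mu0,Ld2,B0 rp1 wp1
slot 2 (BR): stall FU — free A3,Mu0,Ld2,B0 rp1 wp1
slot 3 (ALU): stall RD_PORT — free A3,Mu0,Ld2,B0 rp1 wp1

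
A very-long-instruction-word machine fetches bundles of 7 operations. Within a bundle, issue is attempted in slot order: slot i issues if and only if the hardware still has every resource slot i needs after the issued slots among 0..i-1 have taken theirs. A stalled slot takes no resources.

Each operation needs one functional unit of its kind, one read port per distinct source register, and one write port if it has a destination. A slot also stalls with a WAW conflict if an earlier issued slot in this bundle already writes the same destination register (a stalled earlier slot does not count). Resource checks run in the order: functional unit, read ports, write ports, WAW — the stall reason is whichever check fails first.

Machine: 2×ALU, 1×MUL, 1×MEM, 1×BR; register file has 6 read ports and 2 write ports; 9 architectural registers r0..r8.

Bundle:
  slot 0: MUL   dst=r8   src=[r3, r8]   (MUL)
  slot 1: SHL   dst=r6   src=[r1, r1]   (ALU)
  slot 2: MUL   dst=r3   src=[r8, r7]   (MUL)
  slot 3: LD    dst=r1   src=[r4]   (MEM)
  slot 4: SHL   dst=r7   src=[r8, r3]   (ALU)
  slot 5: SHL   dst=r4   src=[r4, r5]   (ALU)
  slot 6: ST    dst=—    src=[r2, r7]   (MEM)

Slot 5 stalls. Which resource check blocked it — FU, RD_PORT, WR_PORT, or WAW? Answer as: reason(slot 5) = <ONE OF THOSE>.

reason(slot 5) = WR_PORT

(0) want 1×MUL +2rd +1wr — yes → AL2|MU0|ME1|BR1|rd4|wr1
(1) want 1×ALU +1rd +1wr — yes → AL1|MU0|ME1|BR1|rd3|wr0
(2) want 1×MUL +2rd +1wr — FU → AL1|MU0|ME1|BR1|rd3|wr0
(3) want 1×MEM +1rd +1wr — WR_PORT → AL1|MU0|ME1|BR1|rd3|wr0
(4) want 1×ALU +2rd +1wr — WR_PORT → AL1|MU0|ME1|BR1|rd3|wr0
(5) want 1×ALU +2rd +1wr — WR_PORT → AL1|MU0|ME1|BR1|rd3|wr0
(6) want 1×MEM +2rd +0wr — yes → AL1|MU0|ME0|BR1|rd1|wr0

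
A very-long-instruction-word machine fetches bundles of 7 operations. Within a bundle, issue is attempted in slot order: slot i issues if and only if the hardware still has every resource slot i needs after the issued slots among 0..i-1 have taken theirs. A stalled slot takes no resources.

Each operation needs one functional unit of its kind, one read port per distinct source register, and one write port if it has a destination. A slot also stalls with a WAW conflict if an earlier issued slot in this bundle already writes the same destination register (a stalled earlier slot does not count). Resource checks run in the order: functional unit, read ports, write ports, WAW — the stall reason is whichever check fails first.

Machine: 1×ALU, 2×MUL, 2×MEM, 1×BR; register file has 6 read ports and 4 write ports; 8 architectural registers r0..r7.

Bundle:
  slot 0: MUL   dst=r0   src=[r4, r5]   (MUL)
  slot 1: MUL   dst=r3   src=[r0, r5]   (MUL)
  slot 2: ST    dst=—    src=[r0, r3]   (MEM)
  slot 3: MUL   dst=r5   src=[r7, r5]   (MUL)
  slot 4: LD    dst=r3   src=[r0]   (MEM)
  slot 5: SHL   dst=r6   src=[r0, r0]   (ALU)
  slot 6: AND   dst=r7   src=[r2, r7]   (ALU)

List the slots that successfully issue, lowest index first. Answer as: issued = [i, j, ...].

issued = [0, 1, 2]

slot 0 (MUL): ISSUE — free A1,Mu1,Ld2,B1 rp4 wp3
slot 1 (MUL): ISSUE — free A1,Mu0,Ld2,B1 rp2 wp2
slot 2 (MEM): ISSUE — free A1,Mu0,Ld1,B1 rp0 wp2
slot 3 (MUL): stall FU — free A1,Mu0,Ld1,B1 rp0 wp2
slot 4 (MEM): stall RD_PORT — free A1,Mu0,Ld1,B1 rp0 wp2
slot 5 (ALU): stall RD_PORT — free A1,Mu0,Ld1,B1 rp0 wp2
slot 6 (ALU): stall RD_PORT — free A1,Mu0,Ld1,B1 rp0 wp2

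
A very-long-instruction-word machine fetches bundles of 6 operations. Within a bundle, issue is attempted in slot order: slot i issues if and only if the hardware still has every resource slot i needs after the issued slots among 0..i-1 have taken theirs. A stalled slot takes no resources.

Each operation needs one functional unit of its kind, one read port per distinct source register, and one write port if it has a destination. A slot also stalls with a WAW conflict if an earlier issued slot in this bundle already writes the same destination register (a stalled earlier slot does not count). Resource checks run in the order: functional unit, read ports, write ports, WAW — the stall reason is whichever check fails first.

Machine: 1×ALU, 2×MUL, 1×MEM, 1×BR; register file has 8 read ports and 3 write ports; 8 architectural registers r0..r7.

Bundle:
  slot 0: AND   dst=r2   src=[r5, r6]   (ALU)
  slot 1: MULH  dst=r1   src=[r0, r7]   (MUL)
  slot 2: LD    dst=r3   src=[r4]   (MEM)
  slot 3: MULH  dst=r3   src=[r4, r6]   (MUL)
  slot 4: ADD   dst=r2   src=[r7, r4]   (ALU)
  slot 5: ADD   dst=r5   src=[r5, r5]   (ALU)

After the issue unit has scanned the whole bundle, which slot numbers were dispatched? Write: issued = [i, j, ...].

issued = [0, 1, 2]

  0. ALU→r2 ⇒ go  {0A/2Mu/1Ld/1B | 6r 2w}
  1. MUL→r1 ⇒ go  {0A/1Mu/1Ld/1B | 4r 1w}
  2. MEM→r3 ⇒ go  {0A/1Mu/0Ld/1B | 3r 0w}
  3. MUL→r3 ⇒ no(WR_PORT)  {0A/1Mu/0Ld/1B | 3r 0w}
  4. ALU→r2 ⇒ no(FU)  {0A/1Mu/0Ld/1B | 3r 0w}
  5. ALU→r5 ⇒ no(FU)  {0A/1Mu/0Ld/1B | 3r 0w}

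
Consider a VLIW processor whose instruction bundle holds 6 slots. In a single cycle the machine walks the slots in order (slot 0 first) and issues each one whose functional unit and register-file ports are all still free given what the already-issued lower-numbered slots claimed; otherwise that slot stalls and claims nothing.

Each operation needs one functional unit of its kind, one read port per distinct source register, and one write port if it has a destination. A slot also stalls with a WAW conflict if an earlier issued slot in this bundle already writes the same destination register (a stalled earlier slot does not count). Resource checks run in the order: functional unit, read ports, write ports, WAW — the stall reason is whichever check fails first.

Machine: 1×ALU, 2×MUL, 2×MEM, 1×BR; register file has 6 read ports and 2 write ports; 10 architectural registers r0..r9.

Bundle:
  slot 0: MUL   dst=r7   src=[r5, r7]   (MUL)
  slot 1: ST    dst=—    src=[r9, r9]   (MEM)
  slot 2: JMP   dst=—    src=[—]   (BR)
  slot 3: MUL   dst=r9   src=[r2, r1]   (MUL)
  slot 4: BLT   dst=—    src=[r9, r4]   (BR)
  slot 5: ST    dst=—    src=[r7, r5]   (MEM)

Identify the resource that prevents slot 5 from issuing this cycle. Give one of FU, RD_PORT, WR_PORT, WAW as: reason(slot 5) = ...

  0. MUL→r7 ⇒ go  {1A/1Mu/2Ld/1B | 4r 1w}
  1. MEM ⇒ go  {1A/1Mu/1Ld/1B | 3r 1w}
  2. BR ⇒ go  {1A/1Mu/1Ld/0B | 3r 1w}
  3. MUL→r9 ⇒ go  {1A/0Mu/1Ld/0B | 1r 0w}
  4. BR ⇒ no(FU)  {1A/0Mu/1Ld/0B | 1r 0w}
  5. MEM ⇒ no(RD_PORT)  {1A/0Mu/1Ld/0B | 1r 0w}

reason(slot 5) = RD_PORT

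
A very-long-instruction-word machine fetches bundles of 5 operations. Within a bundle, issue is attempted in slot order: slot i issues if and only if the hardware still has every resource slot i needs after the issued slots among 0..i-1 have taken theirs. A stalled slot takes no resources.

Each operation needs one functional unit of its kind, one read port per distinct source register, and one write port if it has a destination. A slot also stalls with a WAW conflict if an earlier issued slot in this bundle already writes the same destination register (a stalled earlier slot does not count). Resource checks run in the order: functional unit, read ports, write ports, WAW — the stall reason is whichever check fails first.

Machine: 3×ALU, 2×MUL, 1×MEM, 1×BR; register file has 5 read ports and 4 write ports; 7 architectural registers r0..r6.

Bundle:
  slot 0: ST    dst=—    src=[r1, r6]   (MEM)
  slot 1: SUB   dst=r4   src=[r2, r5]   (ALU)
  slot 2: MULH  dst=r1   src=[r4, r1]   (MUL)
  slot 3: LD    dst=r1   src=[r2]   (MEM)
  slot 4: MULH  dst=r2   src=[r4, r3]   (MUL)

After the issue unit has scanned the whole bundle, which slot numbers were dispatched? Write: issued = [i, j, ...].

issued = [0, 1]

slot 0 (MEM): ISSUE — free A3,Mu2,Ld0,B1 rp3 wp4
slot 1 (ALU): ISSUE — free A2,Mu2,Ld0,B1 rp1 wp3
slot 2 (MUL): stall RD_PORT — free A2,Mu2,Ld0,B1 rp1 wp3
slot 3 (MEM): stall FU — free A2,Mu2,Ld0,B1 rp1 wp3
slot 4 (MUL): stall RD_PORT — free A2,Mu2,Ld0,B1 rp1 wp3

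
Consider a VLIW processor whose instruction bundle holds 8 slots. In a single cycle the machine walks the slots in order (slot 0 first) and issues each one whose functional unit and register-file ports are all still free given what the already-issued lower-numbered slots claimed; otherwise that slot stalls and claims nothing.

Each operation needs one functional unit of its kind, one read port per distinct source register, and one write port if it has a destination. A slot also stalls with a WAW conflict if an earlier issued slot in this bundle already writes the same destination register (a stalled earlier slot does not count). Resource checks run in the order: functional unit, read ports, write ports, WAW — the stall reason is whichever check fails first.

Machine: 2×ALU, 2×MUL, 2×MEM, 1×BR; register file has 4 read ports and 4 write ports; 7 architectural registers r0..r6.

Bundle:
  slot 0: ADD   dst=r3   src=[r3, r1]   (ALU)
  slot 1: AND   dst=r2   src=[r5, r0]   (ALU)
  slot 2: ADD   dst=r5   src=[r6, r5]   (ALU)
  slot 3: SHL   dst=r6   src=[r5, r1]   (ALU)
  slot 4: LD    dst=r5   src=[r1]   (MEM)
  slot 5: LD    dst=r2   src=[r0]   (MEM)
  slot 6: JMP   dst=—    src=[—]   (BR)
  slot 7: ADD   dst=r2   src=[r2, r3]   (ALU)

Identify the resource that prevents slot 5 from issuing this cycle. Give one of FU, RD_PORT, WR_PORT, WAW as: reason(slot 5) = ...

reason(slot 5) = RD_PORT

(0) want 1×ALU +2rd +1wr — yes → AL1|MU2|ME2|BR1|rd2|wr3
(1) want 1×ALU +2rd +1wr — yes → AL0|MU2|ME2|BR1|rd0|wr2
(2) want 1×ALU +2rd +1wr — FU → AL0|MU2|ME2|BR1|rd0|wr2
(3) want 1×ALU +2rd +1wr — FU → AL0|MU2|ME2|BR1|rd0|wr2
(4) want 1×MEM +1rd +1wr — RD_PORT → AL0|MU2|ME2|BR1|rd0|wr2
(5) want 1×MEM +1rd +1wr — RD_PORT → AL0|MU2|ME2|BR1|rd0|wr2
(6) want 1×BR +0rd +0wr — yes → AL0|MU2|ME2|BR0|rd0|wr2
(7) want 1×ALU +2rd +1wr — FU → AL0|MU2|ME2|BR0|rd0|wr2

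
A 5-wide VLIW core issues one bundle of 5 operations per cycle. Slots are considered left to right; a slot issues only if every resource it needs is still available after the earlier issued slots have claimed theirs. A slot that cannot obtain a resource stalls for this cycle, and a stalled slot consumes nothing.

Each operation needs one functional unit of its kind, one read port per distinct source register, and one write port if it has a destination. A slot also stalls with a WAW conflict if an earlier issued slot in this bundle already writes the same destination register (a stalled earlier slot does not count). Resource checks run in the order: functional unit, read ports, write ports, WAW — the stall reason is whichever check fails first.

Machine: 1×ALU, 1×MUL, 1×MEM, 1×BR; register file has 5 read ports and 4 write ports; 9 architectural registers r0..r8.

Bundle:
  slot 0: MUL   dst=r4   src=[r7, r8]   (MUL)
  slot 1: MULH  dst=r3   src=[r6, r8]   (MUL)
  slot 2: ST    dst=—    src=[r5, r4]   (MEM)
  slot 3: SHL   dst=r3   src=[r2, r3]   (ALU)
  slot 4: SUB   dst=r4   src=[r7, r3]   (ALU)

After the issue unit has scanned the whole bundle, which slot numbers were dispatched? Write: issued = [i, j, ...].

issued = [0, 2]

[0] MUL needs rd=2 wr=1: ok; after: ALU=1 MUL=0 MEM=1 BR=1, R=3, W=3
[1] MUL needs rd=2 wr=1: FU; after: ALU=1 MUL=0 MEM=1 BR=1, R=3, W=3
[2] MEM needs rd=2 wr=0: ok; after: ALU=1 MUL=0 MEM=0 BR=1, R=1, W=3
[3] ALU needs rd=2 wr=1: RD_PORT; after: ALU=1 MUL=0 MEM=0 BR=1, R=1, W=3
[4] ALU needs rd=2 wr=1: RD_PORT; after: ALU=1 MUL=0 MEM=0 BR=1, R=1, W=3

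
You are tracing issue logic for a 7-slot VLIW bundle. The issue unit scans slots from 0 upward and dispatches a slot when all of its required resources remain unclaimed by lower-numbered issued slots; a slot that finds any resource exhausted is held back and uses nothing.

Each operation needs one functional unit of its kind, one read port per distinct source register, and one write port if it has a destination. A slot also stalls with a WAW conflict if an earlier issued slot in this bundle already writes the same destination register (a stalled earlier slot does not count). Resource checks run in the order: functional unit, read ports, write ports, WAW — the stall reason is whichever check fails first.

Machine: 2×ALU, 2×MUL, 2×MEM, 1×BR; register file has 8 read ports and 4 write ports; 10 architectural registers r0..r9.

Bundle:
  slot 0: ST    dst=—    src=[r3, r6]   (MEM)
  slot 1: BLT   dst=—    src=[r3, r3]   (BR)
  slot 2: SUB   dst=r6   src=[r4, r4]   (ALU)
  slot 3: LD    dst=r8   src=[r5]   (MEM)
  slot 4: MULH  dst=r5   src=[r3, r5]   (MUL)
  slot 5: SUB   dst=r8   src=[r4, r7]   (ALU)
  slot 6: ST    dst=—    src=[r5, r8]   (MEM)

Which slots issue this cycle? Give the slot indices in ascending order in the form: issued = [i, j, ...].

(0) want 1×MEM +2rd +0wr — yes → AL2|MU2|ME1|BR1|rd6|wr4
(1) want 1×BR +1rd +0wr — yes → AL2|MU2|ME1|BR0|rd5|wr4
(2) want 1×ALU +1rd +1wr — yes → AL1|MU2|ME1|BR0|rd4|wr3
(3) want 1×MEM +1rd +1wr — yes → AL1|MU2|ME0|BR0|rd3|wr2
(4) want 1×MUL +2rd +1wr — yes → AL1|MU1|ME0|BR0|rd1|wr1
(5) want 1×ALU +2rd +1wr — RD_PORT → AL1|MU1|ME0|BR0|rd1|wr1
(6) want 1×MEM +2rd +0wr — FU → AL1|MU1|ME0|BR0|rd1|wr1

issued = [0, 1, 2, 3, 4]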